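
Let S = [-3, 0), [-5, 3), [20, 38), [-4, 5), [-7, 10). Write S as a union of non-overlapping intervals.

Sort by start: [-7, 10), [-5, 3), [-4, 5), [-3, 0), [20, 38).
[-5, 3) overlaps/touches [-7, 10) → extend to [-7, 10).
[-4, 5) overlaps/touches [-7, 10) → extend to [-7, 10).
[-3, 0) overlaps/touches [-7, 10) → extend to [-7, 10).
[20, 38) is disjoint → start new block.

[-7, 10) ∪ [20, 38)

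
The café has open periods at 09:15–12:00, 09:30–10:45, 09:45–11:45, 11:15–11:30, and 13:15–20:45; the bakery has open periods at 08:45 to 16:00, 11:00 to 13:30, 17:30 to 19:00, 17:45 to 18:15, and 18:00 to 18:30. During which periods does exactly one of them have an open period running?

08:45–09:15, 12:00–13:15, 16:00–17:30, 19:00–20:45

Merge the first list: 09:15–12:00, 13:15–20:45.
Merge the second list: 08:45–16:00, 17:30–19:00.
A \ B = 16:00–17:30, 19:00–20:45.
B \ A = 08:45–09:15, 12:00–13:15.
Union of the two gives the symmetric difference.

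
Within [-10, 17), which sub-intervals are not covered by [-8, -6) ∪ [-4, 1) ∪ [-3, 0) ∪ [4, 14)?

[-10, -8) ∪ [-6, -4) ∪ [1, 4) ∪ [14, 17)

Covered (merged): [-8, -6), [-4, 1), [4, 14).
Gaps within [-10, 17): [-10, -8), [-6, -4), [1, 4), [14, 17).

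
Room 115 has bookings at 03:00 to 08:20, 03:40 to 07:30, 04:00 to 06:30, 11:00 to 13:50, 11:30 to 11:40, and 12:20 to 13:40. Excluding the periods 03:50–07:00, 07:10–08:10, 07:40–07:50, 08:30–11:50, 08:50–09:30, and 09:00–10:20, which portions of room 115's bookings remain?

A, merged: 03:00-08:20, 11:00-13:50.
B, merged: 03:50-07:00, 07:10-08:10, 08:30-11:50.
03:00-08:20 with B removed leaves 03:00-03:50, 07:00-07:10, 08:10-08:20.
11:00-13:50 with B removed leaves 11:50-13:50.

03:00-03:50, 07:00-07:10, 08:10-08:20, 11:50-13:50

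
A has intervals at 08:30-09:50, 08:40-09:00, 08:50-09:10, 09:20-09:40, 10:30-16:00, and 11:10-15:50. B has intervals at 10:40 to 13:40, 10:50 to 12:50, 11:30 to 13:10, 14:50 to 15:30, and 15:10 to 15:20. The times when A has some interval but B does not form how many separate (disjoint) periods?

4

Merge the first list: 08:30–09:50, 10:30–16:00.
Merge the second list: 10:40–13:40, 14:50–15:30.
A \ B = 08:30–09:50, 10:30–10:40, 13:40–14:50, 15:30–16:00.
That is 4 disjoint pieces.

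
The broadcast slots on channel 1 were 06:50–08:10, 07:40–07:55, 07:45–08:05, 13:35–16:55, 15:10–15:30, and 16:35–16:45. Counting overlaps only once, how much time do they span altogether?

4 h 40 min

Merged: 06:50–08:10, 13:35–16:55.
Lengths: 1 h 20 min + 3 h 20 min = 4 h 40 min.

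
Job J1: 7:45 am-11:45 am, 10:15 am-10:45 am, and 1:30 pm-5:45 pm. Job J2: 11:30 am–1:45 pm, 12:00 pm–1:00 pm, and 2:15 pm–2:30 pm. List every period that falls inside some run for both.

11:30 am–11:45 am, 1:30 pm–1:45 pm, 2:15 pm–2:30 pm

A, merged: 7:45 am–11:45 am, 1:30 pm–5:45 pm.
B, merged: 11:30 am–1:45 pm, 2:15 pm–2:30 pm.
7:45 am–11:45 am overlaps B on 11:30 am–11:45 am.
1:30 pm–5:45 pm overlaps B on 1:30 pm–1:45 pm, 2:15 pm–2:30 pm.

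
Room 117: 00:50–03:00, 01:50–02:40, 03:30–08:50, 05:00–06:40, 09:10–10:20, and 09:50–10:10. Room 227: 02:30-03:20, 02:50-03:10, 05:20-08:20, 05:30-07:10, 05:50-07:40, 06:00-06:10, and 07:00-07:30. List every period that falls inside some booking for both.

02:30–03:00, 05:20–08:20

First set merges to 00:50–03:00, 03:30–08:50, 09:10–10:20.
Second set merges to 02:30–03:20, 05:20–08:20.
00:50–03:00 overlaps B on 02:30–03:00.
03:30–08:50 overlaps B on 05:20–08:20.
09:10–10:20 falls entirely outside B.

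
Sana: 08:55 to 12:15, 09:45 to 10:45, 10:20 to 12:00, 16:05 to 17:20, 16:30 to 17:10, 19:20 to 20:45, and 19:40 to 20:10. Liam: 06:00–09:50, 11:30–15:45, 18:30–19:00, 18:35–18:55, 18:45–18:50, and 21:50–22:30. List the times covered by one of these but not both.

06:00–08:55, 09:50–11:30, 12:15–15:45, 16:05–17:20, 18:30–19:00, 19:20–20:45, 21:50–22:30

First set merges to 08:55–12:15, 16:05–17:20, 19:20–20:45.
Second set merges to 06:00–09:50, 11:30–15:45, 18:30–19:00, 21:50–22:30.
Only in the first: 09:50–11:30, 16:05–17:20, 19:20–20:45.
Only in the second: 06:00–08:55, 12:15–15:45, 18:30–19:00, 21:50–22:30.
Together these are the periods covered by exactly one.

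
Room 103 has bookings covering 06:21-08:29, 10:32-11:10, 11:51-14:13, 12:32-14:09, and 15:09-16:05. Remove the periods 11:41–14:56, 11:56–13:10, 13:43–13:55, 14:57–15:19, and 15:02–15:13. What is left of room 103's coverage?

First set merges to 06:21–08:29, 10:32–11:10, 11:51–14:13, 15:09–16:05.
Second set merges to 11:41–14:56, 14:57–15:19.
06:21–08:29: nothing removed.
10:32–11:10: nothing removed.
11:51–14:13: entirely removed.
15:09–16:05 \ B = 15:19–16:05.

06:21–08:29, 10:32–11:10, 15:19–16:05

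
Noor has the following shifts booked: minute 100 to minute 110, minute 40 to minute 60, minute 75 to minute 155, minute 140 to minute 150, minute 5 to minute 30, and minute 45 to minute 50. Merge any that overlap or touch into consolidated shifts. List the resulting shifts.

minute 5 to minute 30, minute 40 to minute 60, minute 75 to minute 155

Sort by start: minute 5 to minute 30, minute 40 to minute 60, minute 45 to minute 50, minute 75 to minute 155, minute 100 to minute 110, minute 140 to minute 150.
minute 40 to minute 60 is disjoint → start new block.
minute 45 to minute 50 overlaps/touches minute 40 to minute 60 → extend to minute 40 to minute 60.
minute 75 to minute 155 is disjoint → start new block.
minute 100 to minute 110 overlaps/touches minute 75 to minute 155 → extend to minute 75 to minute 155.
minute 140 to minute 150 overlaps/touches minute 75 to minute 155 → extend to minute 75 to minute 155.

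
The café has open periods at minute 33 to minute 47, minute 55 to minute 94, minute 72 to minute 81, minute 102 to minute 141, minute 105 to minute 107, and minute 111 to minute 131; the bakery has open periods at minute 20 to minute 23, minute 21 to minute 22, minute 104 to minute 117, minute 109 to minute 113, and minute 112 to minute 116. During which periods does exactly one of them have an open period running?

A, merged: minute 33 to minute 47, minute 55 to minute 94, minute 102 to minute 141.
B, merged: minute 20 to minute 23, minute 104 to minute 117.
A \ B = minute 33 to minute 47, minute 55 to minute 94, minute 102 to minute 104, minute 117 to minute 141.
B \ A = minute 20 to minute 23.
Union of the two gives the symmetric difference.

minute 20 to minute 23, minute 33 to minute 47, minute 55 to minute 94, minute 102 to minute 104, minute 117 to minute 141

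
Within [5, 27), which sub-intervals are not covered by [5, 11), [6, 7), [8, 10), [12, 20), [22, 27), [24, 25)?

[11, 12) ∪ [20, 22)

After merging, the occupied span is [5, 11), [12, 20), [22, 27).
Gaps within [5, 27): [11, 12), [20, 22).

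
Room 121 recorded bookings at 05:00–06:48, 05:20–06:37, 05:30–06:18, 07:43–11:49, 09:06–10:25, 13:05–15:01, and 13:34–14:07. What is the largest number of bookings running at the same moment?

At 05:30, 3 of the intervals are simultaneously active.
No point has more.

3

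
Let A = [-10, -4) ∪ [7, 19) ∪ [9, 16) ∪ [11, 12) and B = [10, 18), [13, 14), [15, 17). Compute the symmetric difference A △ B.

[-10, -4) ∪ [7, 10) ∪ [18, 19)

First set merges to [-10, -4), [7, 19).
Second set merges to [10, 18).
Only in the first: [-10, -4), [7, 10), [18, 19).
Only in the second: none.
Together these are the periods covered by exactly one.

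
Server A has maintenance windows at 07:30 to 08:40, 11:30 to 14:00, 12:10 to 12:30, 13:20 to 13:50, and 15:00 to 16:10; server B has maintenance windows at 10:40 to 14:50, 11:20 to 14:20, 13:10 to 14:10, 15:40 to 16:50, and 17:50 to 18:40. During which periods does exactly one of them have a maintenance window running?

A, merged: 07:30-08:40, 11:30-14:00, 15:00-16:10.
B, merged: 10:40-14:50, 15:40-16:50, 17:50-18:40.
A \ B = 07:30-08:40, 15:00-15:40.
B \ A = 10:40-11:30, 14:00-14:50, 16:10-16:50, 17:50-18:40.
Union of the two gives the symmetric difference.

07:30-08:40, 10:40-11:30, 14:00-14:50, 15:00-15:40, 16:10-16:50, 17:50-18:40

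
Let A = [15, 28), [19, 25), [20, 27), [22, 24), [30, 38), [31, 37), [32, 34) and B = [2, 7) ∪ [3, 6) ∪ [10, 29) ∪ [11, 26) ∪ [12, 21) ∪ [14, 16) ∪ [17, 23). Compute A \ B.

First set merges to [15, 28), [30, 38).
Second set merges to [2, 7), [10, 29).
[15, 28): entirely removed.
[30, 38): nothing removed.

[30, 38)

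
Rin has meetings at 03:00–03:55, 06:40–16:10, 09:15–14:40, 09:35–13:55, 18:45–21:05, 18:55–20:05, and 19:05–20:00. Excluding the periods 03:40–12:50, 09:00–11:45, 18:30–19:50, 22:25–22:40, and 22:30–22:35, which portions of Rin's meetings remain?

Merge the first list: 03:00–03:55, 06:40–16:10, 18:45–21:05.
Merge the second list: 03:40–12:50, 18:30–19:50, 22:25–22:40.
03:00–03:55 \ B = 03:00–03:40.
06:40–16:10 \ B = 12:50–16:10.
18:45–21:05 \ B = 19:50–21:05.

03:00–03:40, 12:50–16:10, 19:50–21:05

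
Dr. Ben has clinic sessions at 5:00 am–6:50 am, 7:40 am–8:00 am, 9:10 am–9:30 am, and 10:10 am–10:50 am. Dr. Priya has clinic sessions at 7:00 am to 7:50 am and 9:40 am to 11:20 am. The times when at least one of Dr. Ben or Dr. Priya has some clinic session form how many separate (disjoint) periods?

A ∪ B = 5:00 am–6:50 am, 7:00 am–8:00 am, 9:10 am–9:30 am, 9:40 am–11:20 am.
That is 4 disjoint pieces.

4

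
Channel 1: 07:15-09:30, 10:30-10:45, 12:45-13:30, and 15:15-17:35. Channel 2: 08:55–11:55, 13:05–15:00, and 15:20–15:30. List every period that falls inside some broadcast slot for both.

07:15-09:30 ∩ B → 08:55-09:30.
10:30-10:45 ∩ B → 10:30-10:45.
12:45-13:30 ∩ B → 13:05-13:30.
15:15-17:35 ∩ B → 15:20-15:30.

08:55-09:30, 10:30-10:45, 13:05-13:30, 15:20-15:30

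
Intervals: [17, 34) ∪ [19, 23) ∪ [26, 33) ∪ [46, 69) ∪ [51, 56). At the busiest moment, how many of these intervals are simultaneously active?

2

At 19, 2 of the intervals are simultaneously active.
No point has more.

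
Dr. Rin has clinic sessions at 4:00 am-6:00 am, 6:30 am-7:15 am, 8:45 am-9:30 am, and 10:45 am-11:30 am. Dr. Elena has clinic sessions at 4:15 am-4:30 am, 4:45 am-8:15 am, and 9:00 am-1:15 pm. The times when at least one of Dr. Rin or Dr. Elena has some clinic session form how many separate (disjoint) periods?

2

A ∪ B = 4:00 am-8:15 am, 8:45 am-1:15 pm.
That is 2 disjoint pieces.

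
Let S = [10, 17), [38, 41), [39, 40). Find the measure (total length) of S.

Merged: [10, 17), [38, 41).
Lengths: 7 + 3 = 10.

10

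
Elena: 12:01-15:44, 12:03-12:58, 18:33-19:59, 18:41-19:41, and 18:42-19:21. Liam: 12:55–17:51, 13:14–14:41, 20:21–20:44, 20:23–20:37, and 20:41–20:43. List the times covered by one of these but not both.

12:01-12:55, 15:44-17:51, 18:33-19:59, 20:21-20:44

Merge the first list: 12:01-15:44, 18:33-19:59.
Merge the second list: 12:55-17:51, 20:21-20:44.
A but not B: 12:01-12:55, 18:33-19:59.
B but not A: 15:44-17:51, 20:21-20:44.
Combining gives A △ B.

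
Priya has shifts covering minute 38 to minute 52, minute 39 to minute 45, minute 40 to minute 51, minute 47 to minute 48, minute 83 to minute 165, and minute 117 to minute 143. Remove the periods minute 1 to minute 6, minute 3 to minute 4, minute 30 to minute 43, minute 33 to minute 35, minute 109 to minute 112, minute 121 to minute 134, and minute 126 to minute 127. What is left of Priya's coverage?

Merge the first list: minute 38 to minute 52, minute 83 to minute 165.
Merge the second list: minute 1 to minute 6, minute 30 to minute 43, minute 109 to minute 112, minute 121 to minute 134.
minute 38 to minute 52 \ B = minute 43 to minute 52.
minute 83 to minute 165 \ B = minute 83 to minute 109, minute 112 to minute 121, minute 134 to minute 165.

minute 43 to minute 52, minute 83 to minute 109, minute 112 to minute 121, minute 134 to minute 165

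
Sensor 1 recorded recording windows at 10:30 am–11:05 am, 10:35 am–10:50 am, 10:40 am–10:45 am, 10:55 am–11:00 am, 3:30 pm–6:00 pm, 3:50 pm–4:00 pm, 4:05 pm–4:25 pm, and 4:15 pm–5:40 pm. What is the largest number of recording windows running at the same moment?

3

Walk the sorted start/end points keeping a running depth.
The depth first hits 3 at 10:40 am.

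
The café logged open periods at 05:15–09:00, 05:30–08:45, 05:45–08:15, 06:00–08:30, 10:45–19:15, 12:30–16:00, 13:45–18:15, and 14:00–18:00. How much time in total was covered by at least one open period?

12 h 15 min

Merged: 05:15–09:00, 10:45–19:15.
Lengths: 3 h 45 min + 8 h 30 min = 12 h 15 min.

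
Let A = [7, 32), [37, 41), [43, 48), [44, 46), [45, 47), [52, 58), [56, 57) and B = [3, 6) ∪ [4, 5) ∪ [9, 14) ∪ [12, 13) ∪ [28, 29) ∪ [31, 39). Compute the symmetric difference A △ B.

[3, 6) ∪ [7, 9) ∪ [14, 28) ∪ [29, 31) ∪ [32, 37) ∪ [39, 41) ∪ [43, 48) ∪ [52, 58)

A, merged: [7, 32), [37, 41), [43, 48), [52, 58).
B, merged: [3, 6), [9, 14), [28, 29), [31, 39).
Only in the first: [7, 9), [14, 28), [29, 31), [39, 41), [43, 48), [52, 58).
Only in the second: [3, 6), [32, 37).
Together these are the periods covered by exactly one.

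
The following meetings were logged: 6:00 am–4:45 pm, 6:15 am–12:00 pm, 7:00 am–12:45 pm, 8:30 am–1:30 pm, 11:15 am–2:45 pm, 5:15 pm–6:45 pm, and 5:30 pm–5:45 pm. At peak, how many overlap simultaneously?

Walk the sorted start/end points keeping a running depth.
The depth first hits 5 at 11:15 am.

5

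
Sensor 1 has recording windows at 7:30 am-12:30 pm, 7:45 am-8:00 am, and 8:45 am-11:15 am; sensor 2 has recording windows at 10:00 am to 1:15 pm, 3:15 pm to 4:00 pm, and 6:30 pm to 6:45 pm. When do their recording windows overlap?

Merge the first list: 7:30 am–12:30 pm.
7:30 am–12:30 pm meets the second set on 10:00 am–12:30 pm.

10:00 am–12:30 pm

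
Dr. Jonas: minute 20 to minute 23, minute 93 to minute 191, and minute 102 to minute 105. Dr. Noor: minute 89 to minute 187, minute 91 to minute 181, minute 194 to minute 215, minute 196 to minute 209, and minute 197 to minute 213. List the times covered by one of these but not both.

minute 20 to minute 23, minute 89 to minute 93, minute 187 to minute 191, minute 194 to minute 215

Merge the first list: minute 20 to minute 23, minute 93 to minute 191.
Merge the second list: minute 89 to minute 187, minute 194 to minute 215.
A but not B: minute 20 to minute 23, minute 187 to minute 191.
B but not A: minute 89 to minute 93, minute 194 to minute 215.
Combining gives A △ B.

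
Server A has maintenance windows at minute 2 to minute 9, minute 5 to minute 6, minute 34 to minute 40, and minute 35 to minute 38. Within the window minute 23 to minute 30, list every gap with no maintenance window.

The merged coverage is minute 2 to minute 9, minute 34 to minute 40.
Uncovered inside minute 23 to minute 30: minute 23 to minute 30.

minute 23 to minute 30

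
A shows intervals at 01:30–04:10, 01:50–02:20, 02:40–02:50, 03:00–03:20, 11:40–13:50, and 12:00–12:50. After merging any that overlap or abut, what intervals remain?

01:50–02:20 overlaps/touches 01:30–04:10 → extend to 01:30–04:10.
02:40–02:50 overlaps/touches 01:30–04:10 → extend to 01:30–04:10.
03:00–03:20 overlaps/touches 01:30–04:10 → extend to 01:30–04:10.
11:40–13:50 is disjoint → start new block.
12:00–12:50 overlaps/touches 11:40–13:50 → extend to 11:40–13:50.

01:30–04:10, 11:40–13:50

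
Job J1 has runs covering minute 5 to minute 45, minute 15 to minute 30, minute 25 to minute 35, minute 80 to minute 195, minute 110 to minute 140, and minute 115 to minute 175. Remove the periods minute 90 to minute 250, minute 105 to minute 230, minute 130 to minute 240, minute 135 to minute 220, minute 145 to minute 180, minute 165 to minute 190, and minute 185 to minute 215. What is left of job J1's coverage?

First set merges to minute 5 to minute 45, minute 80 to minute 195.
Second set merges to minute 90 to minute 250.
minute 5 to minute 45 is untouched.
minute 80 to minute 195 with B removed leaves minute 80 to minute 90.

minute 5 to minute 45, minute 80 to minute 90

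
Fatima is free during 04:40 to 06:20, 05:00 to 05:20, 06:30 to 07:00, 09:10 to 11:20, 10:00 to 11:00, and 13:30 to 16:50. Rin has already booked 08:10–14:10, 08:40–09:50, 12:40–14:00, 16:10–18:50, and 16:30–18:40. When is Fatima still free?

A, merged: 04:40–06:20, 06:30–07:00, 09:10–11:20, 13:30–16:50.
B, merged: 08:10–14:10, 16:10–18:50.
04:40–06:20: no B overlap → unchanged.
06:30–07:00: no B overlap → unchanged.
09:10–11:20: fully covered by B → removed.
13:30–16:50 minus B → 14:10–16:10.

04:40–06:20, 06:30–07:00, 14:10–16:10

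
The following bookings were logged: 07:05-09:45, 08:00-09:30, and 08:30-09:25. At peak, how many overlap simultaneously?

Walk the sorted start/end points keeping a running depth.
The depth first hits 3 at 08:30.

3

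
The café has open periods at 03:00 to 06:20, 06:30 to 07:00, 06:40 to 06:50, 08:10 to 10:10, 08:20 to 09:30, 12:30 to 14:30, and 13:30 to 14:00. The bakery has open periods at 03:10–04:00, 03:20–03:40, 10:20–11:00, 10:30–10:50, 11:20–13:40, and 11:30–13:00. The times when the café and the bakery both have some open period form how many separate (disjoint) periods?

First set merges to 03:00-06:20, 06:30-07:00, 08:10-10:10, 12:30-14:30.
Second set merges to 03:10-04:00, 10:20-11:00, 11:20-13:40.
A ∩ B = 03:10-04:00, 12:30-13:40.
That is 2 disjoint pieces.

2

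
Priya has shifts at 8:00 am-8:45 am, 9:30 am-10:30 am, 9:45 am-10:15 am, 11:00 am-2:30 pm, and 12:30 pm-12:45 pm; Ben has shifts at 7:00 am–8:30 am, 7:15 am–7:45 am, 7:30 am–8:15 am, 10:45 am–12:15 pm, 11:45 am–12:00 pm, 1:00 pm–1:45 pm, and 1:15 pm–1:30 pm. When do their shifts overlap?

Merge the first list: 8:00 am-8:45 am, 9:30 am-10:30 am, 11:00 am-2:30 pm.
Merge the second list: 7:00 am-8:30 am, 10:45 am-12:15 pm, 1:00 pm-1:45 pm.
8:00 am-8:45 am overlaps B on 8:00 am-8:30 am.
9:30 am-10:30 am falls entirely outside B.
11:00 am-2:30 pm overlaps B on 11:00 am-12:15 pm, 1:00 pm-1:45 pm.

8:00 am-8:30 am, 11:00 am-12:15 pm, 1:00 pm-1:45 pm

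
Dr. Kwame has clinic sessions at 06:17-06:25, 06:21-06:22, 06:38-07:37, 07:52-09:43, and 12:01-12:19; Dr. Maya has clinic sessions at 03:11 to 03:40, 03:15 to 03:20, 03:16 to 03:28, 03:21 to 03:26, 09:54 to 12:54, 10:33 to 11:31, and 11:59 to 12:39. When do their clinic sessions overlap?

Merge the first list: 06:17–06:25, 06:38–07:37, 07:52–09:43, 12:01–12:19.
Merge the second list: 03:11–03:40, 09:54–12:54.
06:17–06:25 falls entirely outside B.
06:38–07:37 falls entirely outside B.
07:52–09:43 falls entirely outside B.
12:01–12:19 overlaps B on 12:01–12:19.

12:01–12:19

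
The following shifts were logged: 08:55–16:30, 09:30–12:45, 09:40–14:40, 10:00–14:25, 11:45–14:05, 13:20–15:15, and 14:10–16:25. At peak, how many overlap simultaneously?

5

At 11:45, 5 of the intervals are simultaneously active.
No point has more.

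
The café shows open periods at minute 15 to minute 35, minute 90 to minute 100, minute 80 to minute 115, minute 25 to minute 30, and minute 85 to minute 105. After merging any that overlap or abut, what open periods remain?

minute 15 to minute 35, minute 80 to minute 115

Sort by start: minute 15 to minute 35, minute 25 to minute 30, minute 80 to minute 115, minute 85 to minute 105, minute 90 to minute 100.
minute 25 to minute 30 overlaps/touches minute 15 to minute 35 → extend to minute 15 to minute 35.
minute 80 to minute 115 is disjoint → start new block.
minute 85 to minute 105 overlaps/touches minute 80 to minute 115 → extend to minute 80 to minute 115.
minute 90 to minute 100 overlaps/touches minute 80 to minute 115 → extend to minute 80 to minute 115.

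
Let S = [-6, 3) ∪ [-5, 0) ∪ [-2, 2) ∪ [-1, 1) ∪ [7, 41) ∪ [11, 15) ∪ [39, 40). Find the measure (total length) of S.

43

Merged: [-6, 3), [7, 41).
Lengths: 9 + 34 = 43.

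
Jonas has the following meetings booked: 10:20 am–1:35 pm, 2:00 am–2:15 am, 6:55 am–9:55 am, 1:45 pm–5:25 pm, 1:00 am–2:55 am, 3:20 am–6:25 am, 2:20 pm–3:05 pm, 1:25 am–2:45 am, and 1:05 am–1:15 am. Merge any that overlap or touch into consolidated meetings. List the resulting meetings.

Sort by start: 1:00 am-2:55 am, 1:05 am-1:15 am, 1:25 am-2:45 am, 2:00 am-2:15 am, 3:20 am-6:25 am, 6:55 am-9:55 am, 10:20 am-1:35 pm, 1:45 pm-5:25 pm, 2:20 pm-3:05 pm.
1:05 am-1:15 am overlaps/touches 1:00 am-2:55 am → extend to 1:00 am-2:55 am.
1:25 am-2:45 am overlaps/touches 1:00 am-2:55 am → extend to 1:00 am-2:55 am.
2:00 am-2:15 am overlaps/touches 1:00 am-2:55 am → extend to 1:00 am-2:55 am.
3:20 am-6:25 am is disjoint → start new block.
6:55 am-9:55 am is disjoint → start new block.
10:20 am-1:35 pm is disjoint → start new block.
1:45 pm-5:25 pm is disjoint → start new block.
2:20 pm-3:05 pm overlaps/touches 1:45 pm-5:25 pm → extend to 1:45 pm-5:25 pm.

1:00 am-2:55 am, 3:20 am-6:25 am, 6:55 am-9:55 am, 10:20 am-1:35 pm, 1:45 pm-5:25 pm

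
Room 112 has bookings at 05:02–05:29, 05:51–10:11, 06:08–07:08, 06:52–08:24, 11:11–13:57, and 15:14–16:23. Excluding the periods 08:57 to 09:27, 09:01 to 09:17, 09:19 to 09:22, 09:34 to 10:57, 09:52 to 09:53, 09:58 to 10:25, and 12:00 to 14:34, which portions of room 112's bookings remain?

05:02–05:29, 05:51–08:57, 09:27–09:34, 11:11–12:00, 15:14–16:23

A, merged: 05:02–05:29, 05:51–10:11, 11:11–13:57, 15:14–16:23.
B, merged: 08:57–09:27, 09:34–10:57, 12:00–14:34.
05:02–05:29: nothing removed.
05:51–10:11 \ B = 05:51–08:57, 09:27–09:34.
11:11–13:57 \ B = 11:11–12:00.
15:14–16:23: nothing removed.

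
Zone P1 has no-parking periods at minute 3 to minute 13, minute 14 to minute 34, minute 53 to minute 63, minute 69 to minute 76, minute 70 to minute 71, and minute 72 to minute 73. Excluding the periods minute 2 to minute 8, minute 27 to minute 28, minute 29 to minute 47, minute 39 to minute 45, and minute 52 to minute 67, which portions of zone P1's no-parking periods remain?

minute 8 to minute 13, minute 14 to minute 27, minute 28 to minute 29, minute 69 to minute 76

A, merged: minute 3 to minute 13, minute 14 to minute 34, minute 53 to minute 63, minute 69 to minute 76.
B, merged: minute 2 to minute 8, minute 27 to minute 28, minute 29 to minute 47, minute 52 to minute 67.
minute 3 to minute 13 with B removed leaves minute 8 to minute 13.
minute 14 to minute 34 with B removed leaves minute 14 to minute 27, minute 28 to minute 29.
minute 53 to minute 63 lies entirely inside B → drops out.
minute 69 to minute 76 is untouched.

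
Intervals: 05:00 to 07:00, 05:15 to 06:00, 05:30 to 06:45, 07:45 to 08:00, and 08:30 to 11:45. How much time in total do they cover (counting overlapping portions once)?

5 h 30 min

Merged: 05:00–07:00, 07:45–08:00, 08:30–11:45.
Lengths: 2 h + 15 min + 3 h 15 min = 5 h 30 min.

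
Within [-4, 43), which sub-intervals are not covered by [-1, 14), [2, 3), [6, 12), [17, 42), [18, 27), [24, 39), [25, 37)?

Covered (merged): [-1, 14), [17, 42).
Complement within [-4, 43): [-4, -1), [14, 17), [42, 43).

[-4, -1) ∪ [14, 17) ∪ [42, 43)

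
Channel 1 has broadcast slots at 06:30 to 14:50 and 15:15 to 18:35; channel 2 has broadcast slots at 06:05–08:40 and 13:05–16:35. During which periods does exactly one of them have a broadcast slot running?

06:05–06:30, 08:40–13:05, 14:50–15:15, 16:35–18:35

A but not B: 08:40–13:05, 16:35–18:35.
B but not A: 06:05–06:30, 14:50–15:15.
Combining gives A △ B.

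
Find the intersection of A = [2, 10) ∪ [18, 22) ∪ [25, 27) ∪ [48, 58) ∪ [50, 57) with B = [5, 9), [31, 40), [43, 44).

[5, 9)

First set merges to [2, 10), [18, 22), [25, 27), [48, 58).
[2, 10) ∩ B → [5, 9).
[18, 22) meets no B interval.
[25, 27) meets no B interval.
[48, 58) meets no B interval.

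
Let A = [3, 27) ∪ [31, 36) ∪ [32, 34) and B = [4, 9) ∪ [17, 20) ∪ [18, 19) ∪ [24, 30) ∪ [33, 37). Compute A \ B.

Merge the first list: [3, 27), [31, 36).
Merge the second list: [4, 9), [17, 20), [24, 30), [33, 37).
[3, 27) \ B = [3, 4), [9, 17), [20, 24).
[31, 36) \ B = [31, 33).

[3, 4) ∪ [9, 17) ∪ [20, 24) ∪ [31, 33)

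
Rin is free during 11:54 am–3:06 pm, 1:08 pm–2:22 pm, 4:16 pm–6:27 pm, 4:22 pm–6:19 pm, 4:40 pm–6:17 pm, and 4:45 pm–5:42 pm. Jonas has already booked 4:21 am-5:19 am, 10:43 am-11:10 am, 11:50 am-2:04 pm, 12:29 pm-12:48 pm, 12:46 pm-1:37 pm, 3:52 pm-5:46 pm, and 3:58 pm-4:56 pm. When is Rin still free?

2:04 pm-3:06 pm, 5:46 pm-6:27 pm

First set merges to 11:54 am-3:06 pm, 4:16 pm-6:27 pm.
Second set merges to 4:21 am-5:19 am, 10:43 am-11:10 am, 11:50 am-2:04 pm, 3:52 pm-5:46 pm.
11:54 am-3:06 pm with B removed leaves 2:04 pm-3:06 pm.
4:16 pm-6:27 pm with B removed leaves 5:46 pm-6:27 pm.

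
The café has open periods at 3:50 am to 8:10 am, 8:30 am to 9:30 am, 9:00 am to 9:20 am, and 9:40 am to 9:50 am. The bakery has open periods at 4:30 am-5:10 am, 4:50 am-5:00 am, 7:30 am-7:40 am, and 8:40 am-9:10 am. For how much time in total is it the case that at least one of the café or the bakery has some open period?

First set merges to 3:50 am–8:10 am, 8:30 am–9:30 am, 9:40 am–9:50 am.
Second set merges to 4:30 am–5:10 am, 7:30 am–7:40 am, 8:40 am–9:10 am.
A ∪ B = 3:50 am–8:10 am, 8:30 am–9:30 am, 9:40 am–9:50 am.
Total: 4 h 20 min + 1 h + 10 min = 5 h 30 min.

5 h 30 min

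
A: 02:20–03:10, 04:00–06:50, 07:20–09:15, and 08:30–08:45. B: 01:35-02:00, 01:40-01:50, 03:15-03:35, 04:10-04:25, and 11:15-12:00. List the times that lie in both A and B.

First set merges to 02:20–03:10, 04:00–06:50, 07:20–09:15.
Second set merges to 01:35–02:00, 03:15–03:35, 04:10–04:25, 11:15–12:00.
02:20–03:10: no overlap with the second set.
04:00–06:50 meets the second set on 04:10–04:25.
07:20–09:15: no overlap with the second set.

04:10–04:25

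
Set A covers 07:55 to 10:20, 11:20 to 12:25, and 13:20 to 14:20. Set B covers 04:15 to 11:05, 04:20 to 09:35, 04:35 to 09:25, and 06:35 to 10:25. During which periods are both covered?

B, merged: 04:15–11:05.
07:55–10:20 ∩ B → 07:55–10:20.
11:20–12:25 meets no B interval.
13:20–14:20 meets no B interval.

07:55–10:20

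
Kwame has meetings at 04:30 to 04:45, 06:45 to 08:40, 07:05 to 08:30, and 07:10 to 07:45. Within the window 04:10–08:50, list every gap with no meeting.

04:10–04:30, 04:45–06:45, 08:40–08:50

The merged coverage is 04:30–04:45, 06:45–08:40.
Uncovered inside 04:10–08:50: 04:10–04:30, 04:45–06:45, 08:40–08:50.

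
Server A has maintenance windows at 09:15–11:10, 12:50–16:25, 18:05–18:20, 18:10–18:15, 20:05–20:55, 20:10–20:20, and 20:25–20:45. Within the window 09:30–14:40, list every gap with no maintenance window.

11:10–12:50

After merging, the occupied span is 09:15–11:10, 12:50–16:25, 18:05–18:20, 20:05–20:55.
Complement within 09:30–14:40: 11:10–12:50.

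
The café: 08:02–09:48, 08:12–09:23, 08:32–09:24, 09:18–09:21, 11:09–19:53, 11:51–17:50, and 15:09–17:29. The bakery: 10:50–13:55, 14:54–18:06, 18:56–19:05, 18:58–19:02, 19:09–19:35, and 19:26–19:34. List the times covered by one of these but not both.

08:02–09:48, 10:50–11:09, 13:55–14:54, 18:06–18:56, 19:05–19:09, 19:35–19:53

Merge the first list: 08:02–09:48, 11:09–19:53.
Merge the second list: 10:50–13:55, 14:54–18:06, 18:56–19:05, 19:09–19:35.
Only in the first: 08:02–09:48, 13:55–14:54, 18:06–18:56, 19:05–19:09, 19:35–19:53.
Only in the second: 10:50–11:09.
Together these are the periods covered by exactly one.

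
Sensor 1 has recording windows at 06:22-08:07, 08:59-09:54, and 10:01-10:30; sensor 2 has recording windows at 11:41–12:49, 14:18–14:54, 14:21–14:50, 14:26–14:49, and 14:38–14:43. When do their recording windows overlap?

none

Second set merges to 11:41–12:49, 14:18–14:54.
06:22–08:07 meets no B interval.
08:59–09:54 meets no B interval.
10:01–10:30 meets no B interval.
No overlap.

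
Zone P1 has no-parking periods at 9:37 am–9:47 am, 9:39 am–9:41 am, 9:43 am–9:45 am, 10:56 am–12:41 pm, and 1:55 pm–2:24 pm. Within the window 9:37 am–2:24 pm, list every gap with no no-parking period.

9:47 am–10:56 am, 12:41 pm–1:55 pm

Covered (merged): 9:37 am–9:47 am, 10:56 am–12:41 pm, 1:55 pm–2:24 pm.
Uncovered inside 9:37 am–2:24 pm: 9:47 am–10:56 am, 12:41 pm–1:55 pm.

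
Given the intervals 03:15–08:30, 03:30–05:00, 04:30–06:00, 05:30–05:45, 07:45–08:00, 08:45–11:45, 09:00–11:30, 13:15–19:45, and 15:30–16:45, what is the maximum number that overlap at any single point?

At 04:30, 3 of the intervals are simultaneously active.
No point has more.

3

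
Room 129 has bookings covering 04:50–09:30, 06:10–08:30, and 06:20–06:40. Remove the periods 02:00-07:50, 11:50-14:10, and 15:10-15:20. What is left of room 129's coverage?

A, merged: 04:50–09:30.
04:50–09:30 minus B → 07:50–09:30.

07:50–09:30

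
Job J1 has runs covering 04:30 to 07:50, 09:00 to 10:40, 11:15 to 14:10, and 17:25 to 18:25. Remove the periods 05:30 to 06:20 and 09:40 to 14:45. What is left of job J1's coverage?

04:30–05:30, 06:20–07:50, 09:00–09:40, 17:25–18:25

04:30–07:50 \ B = 04:30–05:30, 06:20–07:50.
09:00–10:40 \ B = 09:00–09:40.
11:15–14:10: entirely removed.
17:25–18:25: nothing removed.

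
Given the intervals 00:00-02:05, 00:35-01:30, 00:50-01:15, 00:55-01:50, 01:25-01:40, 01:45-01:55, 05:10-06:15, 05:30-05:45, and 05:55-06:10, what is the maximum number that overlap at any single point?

4

Walk the sorted start/end points keeping a running depth.
The depth first hits 4 at 00:55.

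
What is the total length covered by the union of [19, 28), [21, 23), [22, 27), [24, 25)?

9

Merged: [19, 28).
Length: 9.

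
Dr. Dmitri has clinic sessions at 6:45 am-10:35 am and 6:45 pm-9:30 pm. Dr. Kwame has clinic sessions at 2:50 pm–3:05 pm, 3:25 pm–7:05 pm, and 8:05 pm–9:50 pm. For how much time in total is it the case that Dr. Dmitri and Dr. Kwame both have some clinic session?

A ∩ B = 6:45 pm-7:05 pm, 8:05 pm-9:30 pm.
Total: 20 min + 1 h 25 min = 1 h 45 min.

1 h 45 min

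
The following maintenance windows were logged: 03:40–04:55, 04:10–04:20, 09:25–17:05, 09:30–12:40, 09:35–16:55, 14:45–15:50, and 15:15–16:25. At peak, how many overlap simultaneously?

4

Sweep endpoints in order; track running count of active intervals.
Peak of 4 reached at 15:15.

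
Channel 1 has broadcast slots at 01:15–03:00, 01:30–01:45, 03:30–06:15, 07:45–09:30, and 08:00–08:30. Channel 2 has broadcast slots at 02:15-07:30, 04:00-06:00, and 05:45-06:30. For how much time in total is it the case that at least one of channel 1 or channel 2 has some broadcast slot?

8 h

Merge the first list: 01:15–03:00, 03:30–06:15, 07:45–09:30.
Merge the second list: 02:15–07:30.
A ∪ B = 01:15–07:30, 07:45–09:30.
Total: 6 h 15 min + 1 h 45 min = 8 h.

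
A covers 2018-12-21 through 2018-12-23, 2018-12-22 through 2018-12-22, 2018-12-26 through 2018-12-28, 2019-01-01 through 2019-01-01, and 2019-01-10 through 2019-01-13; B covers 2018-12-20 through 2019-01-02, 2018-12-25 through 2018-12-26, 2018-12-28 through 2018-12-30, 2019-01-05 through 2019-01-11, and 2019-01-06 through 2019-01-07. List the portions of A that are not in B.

2019-01-12 through 2019-01-13

First set merges to 2018-12-21 through 2018-12-23, 2018-12-26 through 2018-12-28, 2019-01-01 through 2019-01-01, 2019-01-10 through 2019-01-13.
Second set merges to 2018-12-20 through 2019-01-02, 2019-01-05 through 2019-01-11.
2018-12-21 through 2018-12-23: entirely removed.
2018-12-26 through 2018-12-28: entirely removed.
2019-01-01 through 2019-01-01: entirely removed.
2019-01-10 through 2019-01-13 \ B = 2019-01-12 through 2019-01-13.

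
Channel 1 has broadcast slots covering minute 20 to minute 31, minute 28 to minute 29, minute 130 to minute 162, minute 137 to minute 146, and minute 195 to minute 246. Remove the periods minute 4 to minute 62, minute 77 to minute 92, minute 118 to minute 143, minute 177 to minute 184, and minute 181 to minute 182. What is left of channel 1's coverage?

minute 143 to minute 162, minute 195 to minute 246

A, merged: minute 20 to minute 31, minute 130 to minute 162, minute 195 to minute 246.
B, merged: minute 4 to minute 62, minute 77 to minute 92, minute 118 to minute 143, minute 177 to minute 184.
minute 20 to minute 31: entirely removed.
minute 130 to minute 162 \ B = minute 143 to minute 162.
minute 195 to minute 246: nothing removed.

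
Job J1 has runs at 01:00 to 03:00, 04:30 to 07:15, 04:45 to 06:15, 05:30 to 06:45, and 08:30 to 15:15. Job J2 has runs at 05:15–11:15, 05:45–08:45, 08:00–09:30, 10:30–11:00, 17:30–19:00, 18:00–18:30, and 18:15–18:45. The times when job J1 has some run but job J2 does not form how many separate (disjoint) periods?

A, merged: 01:00-03:00, 04:30-07:15, 08:30-15:15.
B, merged: 05:15-11:15, 17:30-19:00.
A \ B = 01:00-03:00, 04:30-05:15, 11:15-15:15.
That is 3 disjoint pieces.

3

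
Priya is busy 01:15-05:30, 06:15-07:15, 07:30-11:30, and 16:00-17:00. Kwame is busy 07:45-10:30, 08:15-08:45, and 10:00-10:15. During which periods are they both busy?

07:45–10:30

B, merged: 07:45–10:30.
01:15–05:30 falls entirely outside B.
06:15–07:15 falls entirely outside B.
07:30–11:30 overlaps B on 07:45–10:30.
16:00–17:00 falls entirely outside B.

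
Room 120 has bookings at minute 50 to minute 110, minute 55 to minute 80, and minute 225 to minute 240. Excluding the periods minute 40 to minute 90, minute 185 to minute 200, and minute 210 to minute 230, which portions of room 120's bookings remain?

First set merges to minute 50 to minute 110, minute 225 to minute 240.
minute 50 to minute 110 \ B = minute 90 to minute 110.
minute 225 to minute 240 \ B = minute 230 to minute 240.

minute 90 to minute 110, minute 230 to minute 240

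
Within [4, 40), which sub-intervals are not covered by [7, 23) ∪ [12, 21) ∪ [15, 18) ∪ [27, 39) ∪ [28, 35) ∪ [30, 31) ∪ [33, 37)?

[4, 7) ∪ [23, 27) ∪ [39, 40)

The merged coverage is [7, 23), [27, 39).
Complement within [4, 40): [4, 7), [23, 27), [39, 40).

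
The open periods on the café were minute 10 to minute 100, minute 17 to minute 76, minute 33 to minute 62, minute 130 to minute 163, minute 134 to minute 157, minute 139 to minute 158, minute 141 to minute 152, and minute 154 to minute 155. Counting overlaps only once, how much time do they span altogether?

123 minutes

Merged: minute 10 to minute 100, minute 130 to minute 163.
Lengths: 90 minutes + 33 minutes = 123 minutes.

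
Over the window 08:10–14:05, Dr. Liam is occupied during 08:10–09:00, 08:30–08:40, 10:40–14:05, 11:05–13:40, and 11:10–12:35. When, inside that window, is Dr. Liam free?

The merged coverage is 08:10–09:00, 10:40–14:05.
Gaps within 08:10–14:05: 09:00–10:40.

09:00–10:40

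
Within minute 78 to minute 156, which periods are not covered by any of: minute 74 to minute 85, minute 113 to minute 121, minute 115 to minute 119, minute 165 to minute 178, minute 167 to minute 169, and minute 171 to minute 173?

After merging, the occupied span is minute 74 to minute 85, minute 113 to minute 121, minute 165 to minute 178.
Gaps within minute 78 to minute 156: minute 85 to minute 113, minute 121 to minute 156.

minute 85 to minute 113, minute 121 to minute 156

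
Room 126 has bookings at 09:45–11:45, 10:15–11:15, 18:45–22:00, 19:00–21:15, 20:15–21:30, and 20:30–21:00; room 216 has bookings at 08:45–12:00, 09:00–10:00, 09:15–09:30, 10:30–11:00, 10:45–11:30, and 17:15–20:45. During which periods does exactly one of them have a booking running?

08:45–09:45, 11:45–12:00, 17:15–18:45, 20:45–22:00

A, merged: 09:45–11:45, 18:45–22:00.
B, merged: 08:45–12:00, 17:15–20:45.
A but not B: 20:45–22:00.
B but not A: 08:45–09:45, 11:45–12:00, 17:15–18:45.
Combining gives A △ B.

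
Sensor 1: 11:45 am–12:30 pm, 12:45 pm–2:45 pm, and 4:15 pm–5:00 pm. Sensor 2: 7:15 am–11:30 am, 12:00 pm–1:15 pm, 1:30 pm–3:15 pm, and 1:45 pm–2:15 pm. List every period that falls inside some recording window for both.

12:00 pm–12:30 pm, 12:45 pm–1:15 pm, 1:30 pm–2:45 pm

Second set merges to 7:15 am–11:30 am, 12:00 pm–1:15 pm, 1:30 pm–3:15 pm.
11:45 am–12:30 pm overlaps B on 12:00 pm–12:30 pm.
12:45 pm–2:45 pm overlaps B on 12:45 pm–1:15 pm, 1:30 pm–2:45 pm.
4:15 pm–5:00 pm falls entirely outside B.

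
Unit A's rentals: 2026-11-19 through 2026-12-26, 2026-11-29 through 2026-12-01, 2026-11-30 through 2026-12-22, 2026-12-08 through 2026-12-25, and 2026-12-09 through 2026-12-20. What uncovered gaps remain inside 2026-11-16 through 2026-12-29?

2026-11-16 through 2026-11-18, 2026-12-27 through 2026-12-29

Covered (merged): 2026-11-19 through 2026-12-26.
Uncovered inside 2026-11-16 through 2026-12-29: 2026-11-16 through 2026-11-18, 2026-12-27 through 2026-12-29.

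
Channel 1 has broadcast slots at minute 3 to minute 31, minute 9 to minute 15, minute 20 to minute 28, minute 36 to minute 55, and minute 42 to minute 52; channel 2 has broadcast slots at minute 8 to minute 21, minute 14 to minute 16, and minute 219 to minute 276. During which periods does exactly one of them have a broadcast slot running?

minute 3 to minute 8, minute 21 to minute 31, minute 36 to minute 55, minute 219 to minute 276

Merge the first list: minute 3 to minute 31, minute 36 to minute 55.
Merge the second list: minute 8 to minute 21, minute 219 to minute 276.
Only in the first: minute 3 to minute 8, minute 21 to minute 31, minute 36 to minute 55.
Only in the second: minute 219 to minute 276.
Together these are the periods covered by exactly one.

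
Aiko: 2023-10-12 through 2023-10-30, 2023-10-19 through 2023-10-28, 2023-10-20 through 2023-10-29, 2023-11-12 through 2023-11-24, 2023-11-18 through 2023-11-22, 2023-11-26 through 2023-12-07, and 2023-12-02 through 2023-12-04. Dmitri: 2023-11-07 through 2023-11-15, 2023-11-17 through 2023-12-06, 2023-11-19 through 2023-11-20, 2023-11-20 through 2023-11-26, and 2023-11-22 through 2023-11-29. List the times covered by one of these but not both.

2023-10-12 through 2023-10-30, 2023-11-07 through 2023-11-11, 2023-11-16 through 2023-11-16, 2023-11-25 through 2023-11-25, 2023-12-07 through 2023-12-07

First set merges to 2023-10-12 through 2023-10-30, 2023-11-12 through 2023-11-24, 2023-11-26 through 2023-12-07.
Second set merges to 2023-11-07 through 2023-11-15, 2023-11-17 through 2023-12-06.
Only in the first: 2023-10-12 through 2023-10-30, 2023-11-16 through 2023-11-16, 2023-12-07 through 2023-12-07.
Only in the second: 2023-11-07 through 2023-11-11, 2023-11-25 through 2023-11-25.
Together these are the periods covered by exactly one.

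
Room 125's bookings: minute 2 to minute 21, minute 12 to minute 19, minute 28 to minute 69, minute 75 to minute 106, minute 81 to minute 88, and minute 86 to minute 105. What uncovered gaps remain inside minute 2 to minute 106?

minute 21 to minute 28, minute 69 to minute 75

The merged coverage is minute 2 to minute 21, minute 28 to minute 69, minute 75 to minute 106.
Gaps within minute 2 to minute 106: minute 21 to minute 28, minute 69 to minute 75.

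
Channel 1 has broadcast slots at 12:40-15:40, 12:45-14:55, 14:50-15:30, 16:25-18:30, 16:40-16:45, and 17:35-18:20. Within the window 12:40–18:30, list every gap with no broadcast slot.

The merged coverage is 12:40–15:40, 16:25–18:30.
Uncovered inside 12:40–18:30: 15:40–16:25.

15:40–16:25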